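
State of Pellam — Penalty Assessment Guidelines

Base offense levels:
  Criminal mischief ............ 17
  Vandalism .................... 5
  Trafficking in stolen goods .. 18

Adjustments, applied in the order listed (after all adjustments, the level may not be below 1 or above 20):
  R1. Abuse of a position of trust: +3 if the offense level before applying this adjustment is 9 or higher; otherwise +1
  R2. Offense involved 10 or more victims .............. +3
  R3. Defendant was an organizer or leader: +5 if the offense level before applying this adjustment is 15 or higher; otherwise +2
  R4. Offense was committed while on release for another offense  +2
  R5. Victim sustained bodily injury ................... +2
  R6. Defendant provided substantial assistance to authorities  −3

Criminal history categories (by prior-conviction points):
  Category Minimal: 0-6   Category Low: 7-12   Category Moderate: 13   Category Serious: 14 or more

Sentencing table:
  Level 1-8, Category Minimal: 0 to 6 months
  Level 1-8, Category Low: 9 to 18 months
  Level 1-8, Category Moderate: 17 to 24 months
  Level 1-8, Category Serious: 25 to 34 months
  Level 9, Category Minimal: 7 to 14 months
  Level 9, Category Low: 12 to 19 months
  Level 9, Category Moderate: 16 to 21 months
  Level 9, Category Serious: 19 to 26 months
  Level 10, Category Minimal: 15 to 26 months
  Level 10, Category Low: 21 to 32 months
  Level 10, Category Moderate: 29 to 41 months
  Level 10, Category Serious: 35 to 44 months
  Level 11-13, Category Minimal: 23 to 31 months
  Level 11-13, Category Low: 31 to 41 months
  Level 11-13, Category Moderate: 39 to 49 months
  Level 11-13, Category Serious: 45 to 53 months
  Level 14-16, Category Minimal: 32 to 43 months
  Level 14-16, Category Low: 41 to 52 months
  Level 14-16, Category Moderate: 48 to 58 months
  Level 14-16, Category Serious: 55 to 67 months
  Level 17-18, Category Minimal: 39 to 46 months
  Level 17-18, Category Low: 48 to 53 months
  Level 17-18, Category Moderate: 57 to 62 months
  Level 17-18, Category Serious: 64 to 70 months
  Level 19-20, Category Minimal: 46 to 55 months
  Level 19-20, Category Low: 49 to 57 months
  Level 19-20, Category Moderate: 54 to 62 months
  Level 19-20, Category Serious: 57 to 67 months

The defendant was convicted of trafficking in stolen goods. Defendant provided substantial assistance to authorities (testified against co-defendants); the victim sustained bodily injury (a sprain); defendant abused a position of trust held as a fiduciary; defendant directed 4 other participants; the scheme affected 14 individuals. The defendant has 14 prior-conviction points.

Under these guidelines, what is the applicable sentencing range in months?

57-67 months

Base offense level for trafficking in stolen goods: 18.
R1 applies (level before this adjustment is 18 ≥ 9, so +3): 18 + 3 = 21.
R2 applies: 21 + 3 = 24.
R3 applies (level before this adjustment is 24 ≥ 15, so +5): 24 + 5 = 29.
R4 does not apply.
R5 applies: 29 + 2 = 31.
R6 applies: 31 − 3 = 28.
Level 28 exceeds the maximum of 20; capped at 20.
Final offense level: 20.
Criminal history: 14 prior points → Category Serious (14+).
Level 20 falls in the 19-20 band.
Grid: Level 19-20 × Category Serious = 57-67 months.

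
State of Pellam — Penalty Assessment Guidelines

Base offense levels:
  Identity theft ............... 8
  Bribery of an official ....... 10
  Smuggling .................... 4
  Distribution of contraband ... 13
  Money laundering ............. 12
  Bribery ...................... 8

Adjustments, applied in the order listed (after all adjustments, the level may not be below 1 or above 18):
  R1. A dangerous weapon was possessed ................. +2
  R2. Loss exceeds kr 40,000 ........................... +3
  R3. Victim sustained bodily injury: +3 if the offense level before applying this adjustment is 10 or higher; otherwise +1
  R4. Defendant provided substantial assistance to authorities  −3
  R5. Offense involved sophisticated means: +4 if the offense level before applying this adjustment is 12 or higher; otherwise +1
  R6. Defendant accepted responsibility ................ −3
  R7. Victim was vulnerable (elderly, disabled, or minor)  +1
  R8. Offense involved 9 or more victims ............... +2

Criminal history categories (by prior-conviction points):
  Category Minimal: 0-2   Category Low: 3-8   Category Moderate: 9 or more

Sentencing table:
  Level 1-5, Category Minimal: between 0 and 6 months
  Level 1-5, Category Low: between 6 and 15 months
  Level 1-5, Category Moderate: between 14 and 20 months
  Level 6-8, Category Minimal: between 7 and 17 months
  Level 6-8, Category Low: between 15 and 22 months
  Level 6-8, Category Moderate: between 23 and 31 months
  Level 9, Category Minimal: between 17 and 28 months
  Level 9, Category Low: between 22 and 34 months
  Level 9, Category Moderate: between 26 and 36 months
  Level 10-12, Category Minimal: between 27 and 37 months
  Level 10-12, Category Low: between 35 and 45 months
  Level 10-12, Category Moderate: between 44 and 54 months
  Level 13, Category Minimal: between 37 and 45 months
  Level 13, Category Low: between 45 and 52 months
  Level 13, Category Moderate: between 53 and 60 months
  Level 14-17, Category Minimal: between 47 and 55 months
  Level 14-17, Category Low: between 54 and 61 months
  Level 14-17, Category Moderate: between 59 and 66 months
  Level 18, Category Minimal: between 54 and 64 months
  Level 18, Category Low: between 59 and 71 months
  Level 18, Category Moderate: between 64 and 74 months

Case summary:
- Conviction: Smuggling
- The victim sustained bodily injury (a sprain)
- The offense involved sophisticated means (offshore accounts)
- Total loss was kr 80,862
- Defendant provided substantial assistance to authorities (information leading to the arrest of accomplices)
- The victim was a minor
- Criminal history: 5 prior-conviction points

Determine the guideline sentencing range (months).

Base offense level for smuggling: 4.
R2 applies: 4 + 3 = 7.
R3 applies (level before this adjustment is 7 < 10, so +1): 7 + 1 = 8.
R4 applies: 8 − 3 = 5.
R5 applies (level before this adjustment is 5 < 12, so +1): 5 + 1 = 6.
R6 does not apply.
R7 applies: 6 + 1 = 7.
Final offense level: 7.
Criminal history: 5 prior points → Category Low (3-8).
Level 7 falls in the 6-8 band.
Grid: Level 6-8 × Category Low = 15-22 months.

15-22 months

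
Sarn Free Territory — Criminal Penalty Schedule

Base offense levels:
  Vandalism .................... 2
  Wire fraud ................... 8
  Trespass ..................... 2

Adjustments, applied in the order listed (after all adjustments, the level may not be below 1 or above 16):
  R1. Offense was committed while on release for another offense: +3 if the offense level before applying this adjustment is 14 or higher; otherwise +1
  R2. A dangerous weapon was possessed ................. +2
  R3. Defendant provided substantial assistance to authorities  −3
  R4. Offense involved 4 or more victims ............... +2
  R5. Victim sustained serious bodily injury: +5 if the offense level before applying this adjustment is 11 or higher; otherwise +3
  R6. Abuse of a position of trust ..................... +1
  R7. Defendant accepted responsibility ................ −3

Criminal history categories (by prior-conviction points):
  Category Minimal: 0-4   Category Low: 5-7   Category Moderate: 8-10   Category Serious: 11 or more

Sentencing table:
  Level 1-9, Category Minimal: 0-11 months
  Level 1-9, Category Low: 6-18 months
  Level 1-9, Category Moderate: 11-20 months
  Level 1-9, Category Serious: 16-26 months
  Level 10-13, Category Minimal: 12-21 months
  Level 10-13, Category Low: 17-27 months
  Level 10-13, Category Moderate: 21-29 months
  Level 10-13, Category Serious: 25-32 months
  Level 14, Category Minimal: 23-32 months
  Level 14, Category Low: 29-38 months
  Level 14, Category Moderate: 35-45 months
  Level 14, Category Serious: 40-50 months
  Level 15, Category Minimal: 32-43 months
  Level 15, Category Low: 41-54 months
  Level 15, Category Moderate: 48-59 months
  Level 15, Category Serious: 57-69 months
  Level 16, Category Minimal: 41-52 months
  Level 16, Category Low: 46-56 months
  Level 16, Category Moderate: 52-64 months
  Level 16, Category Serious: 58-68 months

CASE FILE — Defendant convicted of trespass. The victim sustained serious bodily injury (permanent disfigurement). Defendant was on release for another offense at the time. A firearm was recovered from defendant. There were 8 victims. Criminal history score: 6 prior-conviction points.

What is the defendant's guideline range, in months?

17-27 months

Base offense level for trespass: 2.
R1 applies (level before this adjustment is 2 < 14, so +1): 2 + 1 = 3.
R2 applies: 3 + 2 = 5.
R4 applies: 5 + 2 = 7.
R5 applies (level before this adjustment is 7 < 11, so +3): 7 + 3 = 10.
R7 does not apply.
Final offense level: 10.
Criminal history: 6 prior points → Category Low (5-7).
Level 10 falls in the 10-13 band.
Grid: Level 10-13 × Category Low = 17-27 months.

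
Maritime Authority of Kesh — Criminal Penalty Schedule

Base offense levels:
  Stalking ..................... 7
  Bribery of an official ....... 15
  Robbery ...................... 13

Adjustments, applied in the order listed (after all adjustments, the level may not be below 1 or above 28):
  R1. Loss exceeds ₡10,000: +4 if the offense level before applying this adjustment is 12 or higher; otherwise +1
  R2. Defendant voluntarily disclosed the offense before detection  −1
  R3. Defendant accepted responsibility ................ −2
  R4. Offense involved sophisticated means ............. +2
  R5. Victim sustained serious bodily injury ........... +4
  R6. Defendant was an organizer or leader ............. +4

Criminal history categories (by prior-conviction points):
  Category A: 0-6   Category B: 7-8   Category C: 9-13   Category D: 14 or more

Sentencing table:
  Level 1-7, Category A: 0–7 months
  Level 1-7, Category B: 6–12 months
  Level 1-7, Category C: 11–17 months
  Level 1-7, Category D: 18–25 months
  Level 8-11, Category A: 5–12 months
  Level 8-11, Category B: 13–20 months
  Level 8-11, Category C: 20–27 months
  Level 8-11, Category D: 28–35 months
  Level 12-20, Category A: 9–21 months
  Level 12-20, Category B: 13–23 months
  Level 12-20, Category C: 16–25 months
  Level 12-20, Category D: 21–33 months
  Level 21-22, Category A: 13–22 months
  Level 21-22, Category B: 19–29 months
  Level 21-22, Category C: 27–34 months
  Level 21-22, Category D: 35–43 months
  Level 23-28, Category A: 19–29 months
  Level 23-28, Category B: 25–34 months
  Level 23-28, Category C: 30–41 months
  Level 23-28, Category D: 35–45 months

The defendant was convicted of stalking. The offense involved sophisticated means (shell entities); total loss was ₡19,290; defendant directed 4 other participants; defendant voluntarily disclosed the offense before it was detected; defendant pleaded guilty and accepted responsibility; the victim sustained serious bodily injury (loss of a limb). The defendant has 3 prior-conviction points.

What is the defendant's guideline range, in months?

Base offense level for stalking: 7.
R1 applies (level before this adjustment is 7 < 12, so +1): 7 + 1 = 8.
R2 applies: 8 − 1 = 7.
R3 applies: 7 − 2 = 5.
R4 applies: 5 + 2 = 7.
R5 applies: 7 + 4 = 11.
R6 applies: 11 + 4 = 15.
Final offense level: 15.
Criminal history: 3 prior points → Category A (0-6).
Level 15 falls in the 12-20 band.
Grid: Level 12-20 × Category A = 9-21 months.

9-21 months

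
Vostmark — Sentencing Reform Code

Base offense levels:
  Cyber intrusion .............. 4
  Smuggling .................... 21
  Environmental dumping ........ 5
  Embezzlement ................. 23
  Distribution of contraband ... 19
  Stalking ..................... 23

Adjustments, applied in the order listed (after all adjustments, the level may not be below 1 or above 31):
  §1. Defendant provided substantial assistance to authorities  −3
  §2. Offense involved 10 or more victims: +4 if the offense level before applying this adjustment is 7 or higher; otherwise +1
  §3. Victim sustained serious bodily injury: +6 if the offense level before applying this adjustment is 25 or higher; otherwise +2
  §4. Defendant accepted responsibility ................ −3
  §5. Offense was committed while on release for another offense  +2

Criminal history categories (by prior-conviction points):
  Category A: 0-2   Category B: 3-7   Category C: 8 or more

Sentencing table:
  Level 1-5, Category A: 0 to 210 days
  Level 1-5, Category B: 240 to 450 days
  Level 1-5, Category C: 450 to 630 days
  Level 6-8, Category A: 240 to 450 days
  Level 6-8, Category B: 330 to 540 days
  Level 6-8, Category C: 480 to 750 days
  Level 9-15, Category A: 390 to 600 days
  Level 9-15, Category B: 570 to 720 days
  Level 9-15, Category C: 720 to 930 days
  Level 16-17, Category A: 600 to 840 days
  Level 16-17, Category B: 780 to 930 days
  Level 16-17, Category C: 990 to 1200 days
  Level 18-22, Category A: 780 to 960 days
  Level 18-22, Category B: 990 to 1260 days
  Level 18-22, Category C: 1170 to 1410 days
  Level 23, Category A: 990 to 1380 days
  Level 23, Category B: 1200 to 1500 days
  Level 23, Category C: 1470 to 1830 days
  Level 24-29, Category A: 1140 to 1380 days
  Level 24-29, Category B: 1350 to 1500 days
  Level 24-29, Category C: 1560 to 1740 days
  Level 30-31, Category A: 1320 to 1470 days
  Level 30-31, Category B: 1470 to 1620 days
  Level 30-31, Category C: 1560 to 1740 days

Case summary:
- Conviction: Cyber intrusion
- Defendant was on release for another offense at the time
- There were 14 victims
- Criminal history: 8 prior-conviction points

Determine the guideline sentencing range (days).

Base offense level for cyber intrusion: 4.
§2 applies (level before this adjustment is 4 < 7, so +1): 4 + 1 = 5.
§4 does not apply.
§5 applies: 5 + 2 = 7.
Final offense level: 7.
Criminal history: 8 prior points → Category C (8+).
Level 7 falls in the 6-8 band.
Grid: Level 6-8 × Category C = 480-750 days.

480-750 days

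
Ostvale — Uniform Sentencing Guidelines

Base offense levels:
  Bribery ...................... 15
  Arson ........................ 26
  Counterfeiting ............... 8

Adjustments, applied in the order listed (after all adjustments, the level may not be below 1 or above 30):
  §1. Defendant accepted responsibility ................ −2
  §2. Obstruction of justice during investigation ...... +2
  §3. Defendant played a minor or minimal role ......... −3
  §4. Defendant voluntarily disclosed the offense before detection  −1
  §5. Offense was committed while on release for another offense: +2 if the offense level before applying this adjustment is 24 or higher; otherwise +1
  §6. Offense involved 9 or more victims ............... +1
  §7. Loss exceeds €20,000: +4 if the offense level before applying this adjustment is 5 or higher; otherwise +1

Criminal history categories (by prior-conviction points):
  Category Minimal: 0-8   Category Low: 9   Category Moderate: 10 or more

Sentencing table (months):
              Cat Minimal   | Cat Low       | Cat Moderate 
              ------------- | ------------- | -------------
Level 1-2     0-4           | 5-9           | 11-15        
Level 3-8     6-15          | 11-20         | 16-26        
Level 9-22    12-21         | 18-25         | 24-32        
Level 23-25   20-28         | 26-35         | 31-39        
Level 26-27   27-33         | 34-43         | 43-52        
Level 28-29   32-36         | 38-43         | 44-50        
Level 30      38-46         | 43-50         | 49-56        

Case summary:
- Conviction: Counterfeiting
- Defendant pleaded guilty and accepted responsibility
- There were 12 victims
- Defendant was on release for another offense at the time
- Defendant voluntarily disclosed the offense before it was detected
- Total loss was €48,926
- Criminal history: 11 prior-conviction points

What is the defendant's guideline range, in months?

24-32 months

Base offense level for counterfeiting: 8.
§1 applies: 8 − 2 = 6.
§3 does not apply.
§4 applies: 6 − 1 = 5.
§5 applies (level before this adjustment is 5 < 24, so +1): 5 + 1 = 6.
§6 applies: 6 + 1 = 7.
§7 applies (level before this adjustment is 7 ≥ 5, so +4): 7 + 4 = 11.
Final offense level: 11.
Criminal history: 11 prior points → Category Moderate (10+).
Level 11 falls in the 9-22 band.
Grid: Level 9-22 × Category Moderate = 24-32 months.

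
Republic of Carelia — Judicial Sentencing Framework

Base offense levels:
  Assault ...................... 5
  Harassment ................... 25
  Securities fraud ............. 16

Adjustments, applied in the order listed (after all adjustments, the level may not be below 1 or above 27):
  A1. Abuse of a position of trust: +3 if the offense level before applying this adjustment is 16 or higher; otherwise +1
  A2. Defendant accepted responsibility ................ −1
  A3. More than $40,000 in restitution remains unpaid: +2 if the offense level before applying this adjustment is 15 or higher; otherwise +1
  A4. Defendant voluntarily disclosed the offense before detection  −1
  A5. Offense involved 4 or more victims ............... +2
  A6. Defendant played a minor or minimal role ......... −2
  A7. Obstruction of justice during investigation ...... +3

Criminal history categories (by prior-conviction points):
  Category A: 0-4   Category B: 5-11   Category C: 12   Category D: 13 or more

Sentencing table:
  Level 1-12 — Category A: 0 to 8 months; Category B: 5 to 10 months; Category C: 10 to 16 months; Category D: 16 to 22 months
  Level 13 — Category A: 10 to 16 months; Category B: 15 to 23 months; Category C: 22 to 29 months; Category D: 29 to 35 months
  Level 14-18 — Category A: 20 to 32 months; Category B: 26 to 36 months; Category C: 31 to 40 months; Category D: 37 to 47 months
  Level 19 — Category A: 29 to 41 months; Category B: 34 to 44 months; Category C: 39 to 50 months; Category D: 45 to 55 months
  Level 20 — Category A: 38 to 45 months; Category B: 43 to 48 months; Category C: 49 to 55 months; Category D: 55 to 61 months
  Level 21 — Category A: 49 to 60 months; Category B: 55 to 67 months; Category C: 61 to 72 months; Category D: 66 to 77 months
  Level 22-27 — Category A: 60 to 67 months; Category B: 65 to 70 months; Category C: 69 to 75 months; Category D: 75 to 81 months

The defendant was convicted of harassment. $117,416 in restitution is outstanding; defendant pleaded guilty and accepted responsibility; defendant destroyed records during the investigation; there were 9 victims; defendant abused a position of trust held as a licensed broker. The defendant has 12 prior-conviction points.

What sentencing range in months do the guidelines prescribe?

Base offense level for harassment: 25.
A1 applies (level before this adjustment is 25 ≥ 16, so +3): 25 + 3 = 28.
A2 applies: 28 − 1 = 27.
A3 applies (level before this adjustment is 27 ≥ 15, so +2): 27 + 2 = 29.
A5 applies: 29 + 2 = 31.
A7 applies: 31 + 3 = 34.
Level 34 exceeds the maximum of 27; capped at 27.
Final offense level: 27.
Criminal history: 12 prior points → Category C (12).
Level 27 falls in the 22-27 band.
Grid: Level 22-27 × Category C = 69-75 months.

69-75 months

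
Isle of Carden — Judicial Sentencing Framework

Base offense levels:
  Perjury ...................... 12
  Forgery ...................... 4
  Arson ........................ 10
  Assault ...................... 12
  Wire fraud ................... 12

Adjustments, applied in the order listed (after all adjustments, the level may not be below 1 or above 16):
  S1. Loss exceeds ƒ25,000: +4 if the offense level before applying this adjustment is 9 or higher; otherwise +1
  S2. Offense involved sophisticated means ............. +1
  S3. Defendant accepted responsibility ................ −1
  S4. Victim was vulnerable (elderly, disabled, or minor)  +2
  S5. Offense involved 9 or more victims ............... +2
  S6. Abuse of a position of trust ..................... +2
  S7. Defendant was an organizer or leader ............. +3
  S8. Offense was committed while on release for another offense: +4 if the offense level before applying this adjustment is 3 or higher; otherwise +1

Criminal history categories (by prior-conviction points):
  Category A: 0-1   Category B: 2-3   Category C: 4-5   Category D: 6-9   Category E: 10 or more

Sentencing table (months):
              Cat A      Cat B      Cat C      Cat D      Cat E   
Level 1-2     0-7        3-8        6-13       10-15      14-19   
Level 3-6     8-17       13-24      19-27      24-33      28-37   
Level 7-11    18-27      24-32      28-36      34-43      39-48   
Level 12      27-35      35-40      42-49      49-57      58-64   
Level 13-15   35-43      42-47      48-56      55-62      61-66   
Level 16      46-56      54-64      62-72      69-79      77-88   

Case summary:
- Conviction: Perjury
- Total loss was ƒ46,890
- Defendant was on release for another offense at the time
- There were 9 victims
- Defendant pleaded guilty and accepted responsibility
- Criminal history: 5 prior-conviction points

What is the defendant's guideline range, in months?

Base offense level for perjury: 12.
S1 applies (level before this adjustment is 12 ≥ 9, so +4): 12 + 4 = 16.
S3 applies: 16 − 1 = 15.
S5 applies: 15 + 2 = 17.
S6 does not apply.
S8 applies (level before this adjustment is 17 ≥ 3, so +4): 17 + 4 = 21.
Level 21 exceeds the maximum of 16; capped at 16.
Final offense level: 16.
Criminal history: 5 prior points → Category C (4-5).
Level 16 falls in the 16 band.
Grid: Level 16 × Category C = 62-72 months.

62-72 months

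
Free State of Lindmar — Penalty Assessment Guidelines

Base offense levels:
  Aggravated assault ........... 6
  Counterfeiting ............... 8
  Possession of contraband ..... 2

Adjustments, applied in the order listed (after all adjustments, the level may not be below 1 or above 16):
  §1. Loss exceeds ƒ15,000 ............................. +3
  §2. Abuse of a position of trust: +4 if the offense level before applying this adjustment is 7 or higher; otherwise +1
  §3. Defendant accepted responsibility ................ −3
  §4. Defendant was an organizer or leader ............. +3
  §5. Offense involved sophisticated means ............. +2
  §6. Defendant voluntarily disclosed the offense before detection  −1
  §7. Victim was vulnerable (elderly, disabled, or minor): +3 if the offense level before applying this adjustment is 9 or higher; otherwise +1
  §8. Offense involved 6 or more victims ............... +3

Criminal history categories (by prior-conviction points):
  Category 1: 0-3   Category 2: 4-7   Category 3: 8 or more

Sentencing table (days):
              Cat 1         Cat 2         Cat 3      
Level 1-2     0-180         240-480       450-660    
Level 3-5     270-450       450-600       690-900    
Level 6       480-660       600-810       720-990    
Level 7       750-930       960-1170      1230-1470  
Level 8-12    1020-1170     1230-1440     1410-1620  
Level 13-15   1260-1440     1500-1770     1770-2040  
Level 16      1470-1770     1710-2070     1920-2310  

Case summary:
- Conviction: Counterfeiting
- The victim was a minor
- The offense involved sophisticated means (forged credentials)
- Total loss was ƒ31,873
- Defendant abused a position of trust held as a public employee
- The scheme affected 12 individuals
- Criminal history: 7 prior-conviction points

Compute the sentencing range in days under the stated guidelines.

Base offense level for counterfeiting: 8.
§1 applies: 8 + 3 = 11.
§2 applies (level before this adjustment is 11 ≥ 7, so +4): 11 + 4 = 15.
§5 applies: 15 + 2 = 17.
§7 applies (level before this adjustment is 17 ≥ 9, so +3): 17 + 3 = 20.
§8 applies: 20 + 3 = 23.
Level 23 exceeds the maximum of 16; capped at 16.
Final offense level: 16.
Criminal history: 7 prior points → Category 2 (4-7).
Level 16 falls in the 16 band.
Grid: Level 16 × Category 2 = 1710-2070 days.

1710-2070 days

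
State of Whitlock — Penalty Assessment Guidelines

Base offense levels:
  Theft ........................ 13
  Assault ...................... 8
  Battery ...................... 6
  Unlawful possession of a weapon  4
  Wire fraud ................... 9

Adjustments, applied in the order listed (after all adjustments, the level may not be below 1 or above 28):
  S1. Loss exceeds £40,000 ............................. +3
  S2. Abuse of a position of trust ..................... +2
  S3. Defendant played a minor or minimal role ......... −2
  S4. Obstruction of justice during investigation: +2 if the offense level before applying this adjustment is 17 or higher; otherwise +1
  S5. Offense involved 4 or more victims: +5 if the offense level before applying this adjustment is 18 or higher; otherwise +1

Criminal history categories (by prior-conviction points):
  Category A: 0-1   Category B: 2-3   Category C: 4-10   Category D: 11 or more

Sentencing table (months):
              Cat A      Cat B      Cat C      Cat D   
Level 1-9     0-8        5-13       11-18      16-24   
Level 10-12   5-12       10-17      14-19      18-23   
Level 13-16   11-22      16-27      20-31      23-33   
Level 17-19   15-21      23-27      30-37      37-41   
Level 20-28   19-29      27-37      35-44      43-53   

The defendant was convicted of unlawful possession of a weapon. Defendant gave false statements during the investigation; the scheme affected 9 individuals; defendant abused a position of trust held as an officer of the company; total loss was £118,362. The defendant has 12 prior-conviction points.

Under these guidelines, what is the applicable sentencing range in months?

18-23 months

Base offense level for unlawful possession of a weapon: 4.
S1 applies: 4 + 3 = 7.
S2 applies: 7 + 2 = 9.
S3 does not apply.
S4 applies (level before this adjustment is 9 < 17, so +1): 9 + 1 = 10.
S5 applies (level before this adjustment is 10 < 18, so +1): 10 + 1 = 11.
Final offense level: 11.
Criminal history: 12 prior points → Category D (11+).
Level 11 falls in the 10-12 band.
Grid: Level 10-12 × Category D = 18-23 months.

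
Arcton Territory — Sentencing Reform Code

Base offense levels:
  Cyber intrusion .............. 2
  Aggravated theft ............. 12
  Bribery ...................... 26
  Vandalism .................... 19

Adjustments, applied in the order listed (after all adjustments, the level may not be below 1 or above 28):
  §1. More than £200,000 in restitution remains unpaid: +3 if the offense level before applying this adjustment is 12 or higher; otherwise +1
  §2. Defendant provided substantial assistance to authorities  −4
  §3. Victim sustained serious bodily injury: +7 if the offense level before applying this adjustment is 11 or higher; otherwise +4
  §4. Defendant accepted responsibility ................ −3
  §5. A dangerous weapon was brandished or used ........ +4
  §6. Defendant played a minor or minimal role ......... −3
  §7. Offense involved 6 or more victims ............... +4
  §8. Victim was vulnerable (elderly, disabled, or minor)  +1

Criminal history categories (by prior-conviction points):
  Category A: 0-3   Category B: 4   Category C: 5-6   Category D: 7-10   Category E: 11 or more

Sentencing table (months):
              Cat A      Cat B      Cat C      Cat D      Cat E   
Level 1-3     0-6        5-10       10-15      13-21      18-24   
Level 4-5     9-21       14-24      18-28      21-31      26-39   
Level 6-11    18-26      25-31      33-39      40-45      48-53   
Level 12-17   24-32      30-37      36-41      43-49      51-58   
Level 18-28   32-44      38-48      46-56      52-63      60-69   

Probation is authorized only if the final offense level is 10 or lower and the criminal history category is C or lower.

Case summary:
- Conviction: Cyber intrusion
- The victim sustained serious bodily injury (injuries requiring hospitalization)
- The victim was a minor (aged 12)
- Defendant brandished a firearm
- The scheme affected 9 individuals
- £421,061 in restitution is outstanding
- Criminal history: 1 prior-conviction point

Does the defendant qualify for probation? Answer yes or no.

Base offense level for cyber intrusion: 2.
§1 applies (level before this adjustment is 2 < 12, so +1): 2 + 1 = 3.
§2 does not apply.
§3 applies (level before this adjustment is 3 < 11, so +4): 3 + 4 = 7.
§4 does not apply.
§5 applies: 7 + 4 = 11.
§7 applies: 11 + 4 = 15.
§8 applies: 15 + 1 = 16.
Final offense level: 16.
Criminal history: 1 prior point → Category A (0-3).
Level 16 falls in the 12-17 band.
Grid: Level 12-17 × Category A = 24-32 months.
Probation check: level 16 > 10 and category A ≤ C → not eligible.

No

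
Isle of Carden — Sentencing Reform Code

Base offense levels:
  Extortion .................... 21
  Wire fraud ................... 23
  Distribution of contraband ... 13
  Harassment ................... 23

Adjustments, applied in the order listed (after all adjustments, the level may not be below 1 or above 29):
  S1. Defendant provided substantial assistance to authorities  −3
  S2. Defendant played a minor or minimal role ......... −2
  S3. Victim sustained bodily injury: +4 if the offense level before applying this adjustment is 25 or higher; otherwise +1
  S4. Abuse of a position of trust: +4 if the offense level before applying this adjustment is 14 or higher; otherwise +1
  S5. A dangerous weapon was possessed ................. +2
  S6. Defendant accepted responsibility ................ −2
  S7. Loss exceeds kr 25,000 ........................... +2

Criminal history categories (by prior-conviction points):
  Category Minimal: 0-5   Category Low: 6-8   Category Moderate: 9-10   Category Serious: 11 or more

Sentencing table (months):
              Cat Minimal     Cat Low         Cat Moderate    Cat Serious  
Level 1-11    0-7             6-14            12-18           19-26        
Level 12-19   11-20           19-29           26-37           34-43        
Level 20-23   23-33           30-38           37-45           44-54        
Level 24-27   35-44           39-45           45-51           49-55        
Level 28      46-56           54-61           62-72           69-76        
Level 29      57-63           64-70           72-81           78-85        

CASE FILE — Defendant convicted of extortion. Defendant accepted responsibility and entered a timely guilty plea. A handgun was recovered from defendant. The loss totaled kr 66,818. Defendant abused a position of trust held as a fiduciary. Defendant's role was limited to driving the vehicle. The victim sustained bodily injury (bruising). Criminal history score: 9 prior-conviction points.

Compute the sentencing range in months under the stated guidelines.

45-51 months

Base offense level for extortion: 21.
S2 applies: 21 − 2 = 19.
S3 applies (level before this adjustment is 19 < 25, so +1): 19 + 1 = 20.
S4 applies (level before this adjustment is 20 ≥ 14, so +4): 20 + 4 = 24.
S5 applies: 24 + 2 = 26.
S6 applies: 26 − 2 = 24.
S7 applies: 24 + 2 = 26.
Final offense level: 26.
Criminal history: 9 prior points → Category Moderate (9-10).
Level 26 falls in the 24-27 band.
Grid: Level 24-27 × Category Moderate = 45-51 months.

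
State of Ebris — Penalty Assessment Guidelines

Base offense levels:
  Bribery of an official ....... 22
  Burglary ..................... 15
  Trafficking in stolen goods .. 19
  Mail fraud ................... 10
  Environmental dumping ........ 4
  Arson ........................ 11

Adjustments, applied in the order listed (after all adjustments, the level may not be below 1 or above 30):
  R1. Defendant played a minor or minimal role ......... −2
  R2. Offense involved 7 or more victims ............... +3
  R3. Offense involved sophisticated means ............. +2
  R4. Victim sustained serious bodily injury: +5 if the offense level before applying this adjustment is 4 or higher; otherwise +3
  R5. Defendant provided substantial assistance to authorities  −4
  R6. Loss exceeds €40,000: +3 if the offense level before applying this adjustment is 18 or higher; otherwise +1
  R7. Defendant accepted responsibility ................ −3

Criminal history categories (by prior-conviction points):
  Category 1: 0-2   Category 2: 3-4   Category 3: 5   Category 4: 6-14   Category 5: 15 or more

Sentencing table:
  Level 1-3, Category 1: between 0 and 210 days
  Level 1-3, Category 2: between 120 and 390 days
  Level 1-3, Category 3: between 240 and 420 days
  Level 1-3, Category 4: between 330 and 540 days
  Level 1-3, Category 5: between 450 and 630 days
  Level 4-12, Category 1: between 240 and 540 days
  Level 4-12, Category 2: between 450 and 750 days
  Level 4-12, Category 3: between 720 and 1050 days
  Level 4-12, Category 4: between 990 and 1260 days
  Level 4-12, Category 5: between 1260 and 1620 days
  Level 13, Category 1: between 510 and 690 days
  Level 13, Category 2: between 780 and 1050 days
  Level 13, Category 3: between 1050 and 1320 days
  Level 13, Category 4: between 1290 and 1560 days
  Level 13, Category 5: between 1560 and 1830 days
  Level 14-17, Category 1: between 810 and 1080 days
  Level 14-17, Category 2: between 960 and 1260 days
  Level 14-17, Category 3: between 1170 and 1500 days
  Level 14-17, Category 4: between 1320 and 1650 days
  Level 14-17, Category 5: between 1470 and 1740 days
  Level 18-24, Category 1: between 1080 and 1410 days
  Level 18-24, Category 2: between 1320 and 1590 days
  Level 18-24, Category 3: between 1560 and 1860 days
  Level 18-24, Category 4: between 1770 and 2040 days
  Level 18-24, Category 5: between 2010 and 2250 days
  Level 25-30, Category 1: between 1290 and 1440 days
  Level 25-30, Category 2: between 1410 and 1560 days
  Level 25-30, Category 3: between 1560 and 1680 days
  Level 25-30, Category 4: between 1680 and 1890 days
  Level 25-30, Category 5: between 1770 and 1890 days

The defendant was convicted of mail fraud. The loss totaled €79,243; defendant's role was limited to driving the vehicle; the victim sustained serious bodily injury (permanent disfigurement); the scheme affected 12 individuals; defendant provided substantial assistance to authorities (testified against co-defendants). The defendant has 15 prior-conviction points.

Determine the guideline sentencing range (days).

Base offense level for mail fraud: 10.
R1 applies: 10 − 2 = 8.
R2 applies: 8 + 3 = 11.
R4 applies (level before this adjustment is 11 ≥ 4, so +5): 11 + 5 = 16.
R5 applies: 16 − 4 = 12.
R6 applies (level before this adjustment is 12 < 18, so +1): 12 + 1 = 13.
R7 does not apply.
Final offense level: 13.
Criminal history: 15 prior points → Category 5 (15+).
Level 13 falls in the 13 band.
Grid: Level 13 × Category 5 = 1560-1830 days.

1560-1830 days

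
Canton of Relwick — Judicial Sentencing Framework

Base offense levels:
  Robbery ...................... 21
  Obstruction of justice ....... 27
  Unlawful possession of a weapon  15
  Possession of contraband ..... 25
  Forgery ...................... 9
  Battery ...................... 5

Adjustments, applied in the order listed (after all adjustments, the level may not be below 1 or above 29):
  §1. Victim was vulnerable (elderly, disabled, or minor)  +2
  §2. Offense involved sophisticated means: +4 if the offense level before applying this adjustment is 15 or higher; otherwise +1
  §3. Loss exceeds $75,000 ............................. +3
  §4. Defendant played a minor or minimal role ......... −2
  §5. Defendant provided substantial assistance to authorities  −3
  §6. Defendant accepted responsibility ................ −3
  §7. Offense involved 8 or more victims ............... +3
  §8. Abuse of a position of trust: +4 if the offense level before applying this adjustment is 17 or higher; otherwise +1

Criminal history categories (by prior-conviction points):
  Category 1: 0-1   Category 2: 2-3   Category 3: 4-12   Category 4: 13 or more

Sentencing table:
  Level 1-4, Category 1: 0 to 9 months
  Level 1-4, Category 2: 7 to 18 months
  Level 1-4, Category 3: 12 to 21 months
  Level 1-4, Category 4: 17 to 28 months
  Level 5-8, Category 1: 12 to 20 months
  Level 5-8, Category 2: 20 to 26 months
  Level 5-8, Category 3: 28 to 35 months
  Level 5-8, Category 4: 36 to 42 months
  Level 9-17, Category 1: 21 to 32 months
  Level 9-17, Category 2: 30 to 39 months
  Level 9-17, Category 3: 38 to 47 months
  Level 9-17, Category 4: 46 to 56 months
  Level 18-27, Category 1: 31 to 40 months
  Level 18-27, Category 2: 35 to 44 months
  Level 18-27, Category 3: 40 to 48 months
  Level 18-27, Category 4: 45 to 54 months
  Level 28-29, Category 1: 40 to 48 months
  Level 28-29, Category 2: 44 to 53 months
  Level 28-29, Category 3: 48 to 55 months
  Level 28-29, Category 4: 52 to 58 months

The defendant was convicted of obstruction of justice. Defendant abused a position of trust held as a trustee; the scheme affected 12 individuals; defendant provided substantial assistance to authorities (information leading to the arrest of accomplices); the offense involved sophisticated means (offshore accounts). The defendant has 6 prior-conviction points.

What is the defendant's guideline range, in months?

Base offense level for obstruction of justice: 27.
§1 does not apply.
§2 applies (level before this adjustment is 27 ≥ 15, so +4): 27 + 4 = 31.
§5 applies: 31 − 3 = 28.
§6 does not apply.
§7 applies: 28 + 3 = 31.
§8 applies (level before this adjustment is 31 ≥ 17, so +4): 31 + 4 = 35.
Level 35 exceeds the maximum of 29; capped at 29.
Final offense level: 29.
Criminal history: 6 prior points → Category 3 (4-12).
Level 29 falls in the 28-29 band.
Grid: Level 28-29 × Category 3 = 48-55 months.

48-55 months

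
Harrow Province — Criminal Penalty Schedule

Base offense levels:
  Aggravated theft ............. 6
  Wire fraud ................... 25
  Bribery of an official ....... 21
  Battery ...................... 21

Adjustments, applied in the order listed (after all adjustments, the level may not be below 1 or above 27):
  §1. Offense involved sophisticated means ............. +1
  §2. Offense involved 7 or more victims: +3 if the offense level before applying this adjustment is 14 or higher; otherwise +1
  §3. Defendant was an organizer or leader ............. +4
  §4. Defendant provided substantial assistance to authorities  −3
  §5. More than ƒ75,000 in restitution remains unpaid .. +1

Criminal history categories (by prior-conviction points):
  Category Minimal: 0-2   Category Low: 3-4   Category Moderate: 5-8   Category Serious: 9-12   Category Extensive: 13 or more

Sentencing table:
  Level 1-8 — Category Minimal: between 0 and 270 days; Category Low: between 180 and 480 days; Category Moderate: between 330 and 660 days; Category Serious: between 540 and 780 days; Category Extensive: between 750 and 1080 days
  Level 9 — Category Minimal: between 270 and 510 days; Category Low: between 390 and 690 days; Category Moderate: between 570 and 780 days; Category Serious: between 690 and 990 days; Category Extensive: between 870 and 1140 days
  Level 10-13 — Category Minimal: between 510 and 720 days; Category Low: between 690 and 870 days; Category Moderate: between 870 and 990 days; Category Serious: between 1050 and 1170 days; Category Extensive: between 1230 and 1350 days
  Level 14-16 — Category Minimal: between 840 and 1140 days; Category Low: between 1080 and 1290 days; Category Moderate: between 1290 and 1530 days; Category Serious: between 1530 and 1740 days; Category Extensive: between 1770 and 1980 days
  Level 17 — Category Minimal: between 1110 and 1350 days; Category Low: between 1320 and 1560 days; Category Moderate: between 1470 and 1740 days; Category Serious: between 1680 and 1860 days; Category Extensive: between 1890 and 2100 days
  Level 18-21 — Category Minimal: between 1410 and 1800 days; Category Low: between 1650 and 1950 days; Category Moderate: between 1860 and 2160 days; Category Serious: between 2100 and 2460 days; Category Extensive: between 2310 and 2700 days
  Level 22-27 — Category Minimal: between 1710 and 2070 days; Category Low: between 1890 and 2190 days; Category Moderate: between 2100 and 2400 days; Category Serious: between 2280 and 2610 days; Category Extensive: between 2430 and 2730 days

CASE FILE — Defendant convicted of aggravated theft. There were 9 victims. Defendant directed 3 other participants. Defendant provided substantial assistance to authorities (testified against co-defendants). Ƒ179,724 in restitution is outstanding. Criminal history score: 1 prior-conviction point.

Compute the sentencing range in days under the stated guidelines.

270-510 days

Base offense level for aggravated theft: 6.
§1 does not apply.
§2 applies (level before this adjustment is 6 < 14, so +1): 6 + 1 = 7.
§3 applies: 7 + 4 = 11.
§4 applies: 11 − 3 = 8.
§5 applies: 8 + 1 = 9.
Final offense level: 9.
Criminal history: 1 prior point → Category Minimal (0-2).
Level 9 falls in the 9 band.
Grid: Level 9 × Category Minimal = 270-510 days.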